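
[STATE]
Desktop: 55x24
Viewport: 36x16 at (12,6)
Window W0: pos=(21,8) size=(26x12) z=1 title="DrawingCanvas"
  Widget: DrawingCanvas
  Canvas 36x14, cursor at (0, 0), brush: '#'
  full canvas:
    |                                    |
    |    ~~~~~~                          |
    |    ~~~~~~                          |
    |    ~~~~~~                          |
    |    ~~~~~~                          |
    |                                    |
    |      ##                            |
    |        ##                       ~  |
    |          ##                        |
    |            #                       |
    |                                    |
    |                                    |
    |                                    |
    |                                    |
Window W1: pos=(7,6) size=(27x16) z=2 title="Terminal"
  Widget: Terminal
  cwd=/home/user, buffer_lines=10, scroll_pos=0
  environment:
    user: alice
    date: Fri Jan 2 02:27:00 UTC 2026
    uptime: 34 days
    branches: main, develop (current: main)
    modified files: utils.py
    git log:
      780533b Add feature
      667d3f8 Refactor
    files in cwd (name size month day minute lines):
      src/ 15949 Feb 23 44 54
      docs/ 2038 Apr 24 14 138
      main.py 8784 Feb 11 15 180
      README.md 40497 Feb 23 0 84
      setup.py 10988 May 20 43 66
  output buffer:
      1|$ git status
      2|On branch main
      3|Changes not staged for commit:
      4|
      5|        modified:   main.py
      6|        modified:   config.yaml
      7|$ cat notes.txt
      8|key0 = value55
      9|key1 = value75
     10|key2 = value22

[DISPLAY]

━━━━━━━━━━━━━━━━━━━━━┓              
minal                ┃              
─────────────────────┨━━━━━━━━━━━━┓ 
t status             ┃as          ┃ 
ranch main           ┃────────────┨ 
ges not staged for co┃            ┃ 
                     ┃            ┃ 
    modified:   main.┃            ┃ 
    modified:   confi┃            ┃ 
t notes.txt          ┃            ┃ 
 = value55           ┃            ┃ 
 = value75           ┃            ┃ 
 = value22           ┃            ┃ 
                     ┃━━━━━━━━━━━━┛ 
                     ┃              
━━━━━━━━━━━━━━━━━━━━━┛              


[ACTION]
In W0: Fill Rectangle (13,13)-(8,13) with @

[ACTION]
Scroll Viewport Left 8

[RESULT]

   ┏━━━━━━━━━━━━━━━━━━━━━━━━━┓      
   ┃ Terminal                ┃      
   ┠─────────────────────────┨━━━━━━
   ┃$ git status             ┃as    
   ┃On branch main           ┃──────
   ┃Changes not staged for co┃      
   ┃                         ┃      
   ┃        modified:   main.┃      
   ┃        modified:   confi┃      
   ┃$ cat notes.txt          ┃      
   ┃key0 = value55           ┃      
   ┃key1 = value75           ┃      
   ┃key2 = value22           ┃      
   ┃$ █                      ┃━━━━━━
   ┃                         ┃      
   ┗━━━━━━━━━━━━━━━━━━━━━━━━━┛      


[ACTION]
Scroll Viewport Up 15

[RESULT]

                                    
                                    
                                    
                                    
                                    
                                    
   ┏━━━━━━━━━━━━━━━━━━━━━━━━━┓      
   ┃ Terminal                ┃      
   ┠─────────────────────────┨━━━━━━
   ┃$ git status             ┃as    
   ┃On branch main           ┃──────
   ┃Changes not staged for co┃      
   ┃                         ┃      
   ┃        modified:   main.┃      
   ┃        modified:   confi┃      
   ┃$ cat notes.txt          ┃      


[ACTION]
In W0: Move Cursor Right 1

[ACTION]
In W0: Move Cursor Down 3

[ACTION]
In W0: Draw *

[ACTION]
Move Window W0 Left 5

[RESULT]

                                    
                                    
                                    
                                    
                                    
                                    
   ┏━━━━━━━━━━━━━━━━━━━━━━━━━┓      
   ┃ Terminal                ┃      
   ┠─────────────────────────┨━━━━━━
   ┃$ git status             ┃      
   ┃On branch main           ┃──────
   ┃Changes not staged for co┃      
   ┃                         ┃      
   ┃        modified:   main.┃      
   ┃        modified:   confi┃      
   ┃$ cat notes.txt          ┃      


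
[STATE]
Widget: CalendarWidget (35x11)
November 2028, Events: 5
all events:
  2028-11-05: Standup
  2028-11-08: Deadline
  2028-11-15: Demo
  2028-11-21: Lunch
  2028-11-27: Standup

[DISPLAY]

           November 2028           
Mo Tu We Th Fr Sa Su               
       1  2  3  4  5*              
 6  7  8*  9 10 11 12              
13 14 15* 16 17 18 19              
20 21* 22 23 24 25 26              
27* 28 29 30                       
                                   
                                   
                                   
                                   


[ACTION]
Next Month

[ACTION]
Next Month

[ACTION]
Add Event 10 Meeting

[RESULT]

            January 2029           
Mo Tu We Th Fr Sa Su               
 1  2  3  4  5  6  7               
 8  9 10* 11 12 13 14              
15 16 17 18 19 20 21               
22 23 24 25 26 27 28               
29 30 31                           
                                   
                                   
                                   
                                   


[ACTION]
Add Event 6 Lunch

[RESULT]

            January 2029           
Mo Tu We Th Fr Sa Su               
 1  2  3  4  5  6*  7              
 8  9 10* 11 12 13 14              
15 16 17 18 19 20 21               
22 23 24 25 26 27 28               
29 30 31                           
                                   
                                   
                                   
                                   


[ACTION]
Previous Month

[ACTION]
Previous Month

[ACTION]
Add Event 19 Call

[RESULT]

           November 2028           
Mo Tu We Th Fr Sa Su               
       1  2  3  4  5*              
 6  7  8*  9 10 11 12              
13 14 15* 16 17 18 19*             
20 21* 22 23 24 25 26              
27* 28 29 30                       
                                   
                                   
                                   
                                   


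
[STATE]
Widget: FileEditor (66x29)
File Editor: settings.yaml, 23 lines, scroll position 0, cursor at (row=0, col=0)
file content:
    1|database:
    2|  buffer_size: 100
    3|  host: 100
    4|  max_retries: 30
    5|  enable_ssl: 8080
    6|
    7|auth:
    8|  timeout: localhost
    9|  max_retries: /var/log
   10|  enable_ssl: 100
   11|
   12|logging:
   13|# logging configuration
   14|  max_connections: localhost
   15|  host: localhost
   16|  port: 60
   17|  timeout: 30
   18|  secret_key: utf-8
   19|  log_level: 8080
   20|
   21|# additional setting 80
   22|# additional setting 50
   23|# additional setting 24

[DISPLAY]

█atabase:                                                        ▲
  buffer_size: 100                                               █
  host: 100                                                      ░
  max_retries: 30                                                ░
  enable_ssl: 8080                                               ░
                                                                 ░
auth:                                                            ░
  timeout: localhost                                             ░
  max_retries: /var/log                                          ░
  enable_ssl: 100                                                ░
                                                                 ░
logging:                                                         ░
# logging configuration                                          ░
  max_connections: localhost                                     ░
  host: localhost                                                ░
  port: 60                                                       ░
  timeout: 30                                                    ░
  secret_key: utf-8                                              ░
  log_level: 8080                                                ░
                                                                 ░
# additional setting 80                                          ░
# additional setting 50                                          ░
# additional setting 24                                          ░
                                                                 ░
                                                                 ░
                                                                 ░
                                                                 ░
                                                                 ░
                                                                 ▼


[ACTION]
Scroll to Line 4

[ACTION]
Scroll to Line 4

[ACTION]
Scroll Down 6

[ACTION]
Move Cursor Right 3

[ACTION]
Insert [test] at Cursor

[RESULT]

dattest█base:                                                    ▲
  buffer_size: 100                                               █
  host: 100                                                      ░
  max_retries: 30                                                ░
  enable_ssl: 8080                                               ░
                                                                 ░
auth:                                                            ░
  timeout: localhost                                             ░
  max_retries: /var/log                                          ░
  enable_ssl: 100                                                ░
                                                                 ░
logging:                                                         ░
# logging configuration                                          ░
  max_connections: localhost                                     ░
  host: localhost                                                ░
  port: 60                                                       ░
  timeout: 30                                                    ░
  secret_key: utf-8                                              ░
  log_level: 8080                                                ░
                                                                 ░
# additional setting 80                                          ░
# additional setting 50                                          ░
# additional setting 24                                          ░
                                                                 ░
                                                                 ░
                                                                 ░
                                                                 ░
                                                                 ░
                                                                 ▼


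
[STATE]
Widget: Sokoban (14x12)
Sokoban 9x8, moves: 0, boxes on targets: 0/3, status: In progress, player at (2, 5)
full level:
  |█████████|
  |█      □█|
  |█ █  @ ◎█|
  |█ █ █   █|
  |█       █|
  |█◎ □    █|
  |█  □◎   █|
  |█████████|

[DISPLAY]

█████████     
█      □█     
█ █  @ ◎█     
█ █ █   █     
█       █     
█◎ □    █     
█  □◎   █     
█████████     
Moves: 0  0/3 
              
              
              


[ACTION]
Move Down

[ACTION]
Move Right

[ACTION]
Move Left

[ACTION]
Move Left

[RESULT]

█████████     
█      □█     
█ █    ◎█     
█ █ █@  █     
█       █     
█◎ □    █     
█  □◎   █     
█████████     
Moves: 3  0/3 
              
              
              


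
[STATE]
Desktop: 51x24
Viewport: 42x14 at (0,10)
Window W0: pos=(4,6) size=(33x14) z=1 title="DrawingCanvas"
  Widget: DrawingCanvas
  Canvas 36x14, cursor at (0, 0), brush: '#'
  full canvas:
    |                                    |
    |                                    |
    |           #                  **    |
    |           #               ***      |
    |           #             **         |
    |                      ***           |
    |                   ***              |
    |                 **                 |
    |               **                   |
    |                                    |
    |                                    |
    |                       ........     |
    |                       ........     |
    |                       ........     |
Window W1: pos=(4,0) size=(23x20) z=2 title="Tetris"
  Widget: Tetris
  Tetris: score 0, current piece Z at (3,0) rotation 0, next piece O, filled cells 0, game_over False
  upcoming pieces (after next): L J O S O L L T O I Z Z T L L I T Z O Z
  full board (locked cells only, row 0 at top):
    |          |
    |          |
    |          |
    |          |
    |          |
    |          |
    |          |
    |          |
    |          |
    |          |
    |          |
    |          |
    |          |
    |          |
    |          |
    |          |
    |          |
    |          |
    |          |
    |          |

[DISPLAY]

    ┃          │0         ┃         ┃     
    ┃          │          ┃        *┃     
    ┃          │          ┃     *** ┃     
    ┃          │          ┃   **    ┃     
    ┃          │          ┃***      ┃     
    ┃          │          ┃         ┃     
    ┃          │          ┃         ┃     
    ┃          │          ┃         ┃     
    ┃          │          ┃         ┃     
    ┗━━━━━━━━━━━━━━━━━━━━━┛━━━━━━━━━┛     
                                          
                                          
                                          
                                          


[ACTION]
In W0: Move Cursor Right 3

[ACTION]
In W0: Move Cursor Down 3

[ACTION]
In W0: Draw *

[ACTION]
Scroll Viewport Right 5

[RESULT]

          │0         ┃         ┃          
          │          ┃        *┃          
          │          ┃     *** ┃          
          │          ┃   **    ┃          
          │          ┃***      ┃          
          │          ┃         ┃          
          │          ┃         ┃          
          │          ┃         ┃          
          │          ┃         ┃          
━━━━━━━━━━━━━━━━━━━━━┛━━━━━━━━━┛          
                                          
                                          
                                          
                                          


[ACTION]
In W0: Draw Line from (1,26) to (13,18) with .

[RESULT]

          │0         ┃    .    ┃          
          │          ┃   .    *┃          
          │          ┃   . *** ┃          
          │          ┃  .**    ┃          
          │          ┃*.*      ┃          
          │          ┃ .       ┃          
          │          ┃.        ┃          
          │          ┃         ┃          
          │          ┃         ┃          
━━━━━━━━━━━━━━━━━━━━━┛━━━━━━━━━┛          
                                          
                                          
                                          
                                          


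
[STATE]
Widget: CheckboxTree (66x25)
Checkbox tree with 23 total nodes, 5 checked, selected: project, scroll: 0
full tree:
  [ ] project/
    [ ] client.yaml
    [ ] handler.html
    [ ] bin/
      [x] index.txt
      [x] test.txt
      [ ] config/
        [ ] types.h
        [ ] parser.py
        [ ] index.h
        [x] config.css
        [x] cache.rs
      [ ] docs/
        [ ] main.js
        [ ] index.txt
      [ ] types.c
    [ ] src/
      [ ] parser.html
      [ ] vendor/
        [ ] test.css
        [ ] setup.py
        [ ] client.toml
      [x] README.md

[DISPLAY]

>[-] project/                                                     
   [ ] client.yaml                                                
   [ ] handler.html                                               
   [-] bin/                                                       
     [x] index.txt                                                
     [x] test.txt                                                 
     [-] config/                                                  
       [ ] types.h                                                
       [ ] parser.py                                              
       [ ] index.h                                                
       [x] config.css                                             
       [x] cache.rs                                               
     [ ] docs/                                                    
       [ ] main.js                                                
       [ ] index.txt                                              
     [ ] types.c                                                  
   [-] src/                                                       
     [ ] parser.html                                              
     [ ] vendor/                                                  
       [ ] test.css                                               
       [ ] setup.py                                               
       [ ] client.toml                                            
     [x] README.md                                                
                                                                  
                                                                  


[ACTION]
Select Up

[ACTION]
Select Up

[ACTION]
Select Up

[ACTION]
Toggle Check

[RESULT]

>[x] project/                                                     
   [x] client.yaml                                                
   [x] handler.html                                               
   [x] bin/                                                       
     [x] index.txt                                                
     [x] test.txt                                                 
     [x] config/                                                  
       [x] types.h                                                
       [x] parser.py                                              
       [x] index.h                                                
       [x] config.css                                             
       [x] cache.rs                                               
     [x] docs/                                                    
       [x] main.js                                                
       [x] index.txt                                              
     [x] types.c                                                  
   [x] src/                                                       
     [x] parser.html                                              
     [x] vendor/                                                  
       [x] test.css                                               
       [x] setup.py                                               
       [x] client.toml                                            
     [x] README.md                                                
                                                                  
                                                                  


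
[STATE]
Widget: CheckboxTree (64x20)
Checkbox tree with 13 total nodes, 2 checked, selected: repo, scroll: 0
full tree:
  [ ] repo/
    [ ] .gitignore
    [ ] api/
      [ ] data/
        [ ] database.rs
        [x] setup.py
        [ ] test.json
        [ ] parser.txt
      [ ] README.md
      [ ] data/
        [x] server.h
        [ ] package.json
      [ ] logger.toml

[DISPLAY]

>[-] repo/                                                      
   [ ] .gitignore                                               
   [-] api/                                                     
     [-] data/                                                  
       [ ] database.rs                                          
       [x] setup.py                                             
       [ ] test.json                                            
       [ ] parser.txt                                           
     [ ] README.md                                              
     [-] data/                                                  
       [x] server.h                                             
       [ ] package.json                                         
     [ ] logger.toml                                            
                                                                
                                                                
                                                                
                                                                
                                                                
                                                                
                                                                


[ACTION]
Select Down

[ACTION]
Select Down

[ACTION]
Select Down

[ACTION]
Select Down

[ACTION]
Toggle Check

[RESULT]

 [-] repo/                                                      
   [ ] .gitignore                                               
   [-] api/                                                     
     [-] data/                                                  
>      [x] database.rs                                          
       [x] setup.py                                             
       [ ] test.json                                            
       [ ] parser.txt                                           
     [ ] README.md                                              
     [-] data/                                                  
       [x] server.h                                             
       [ ] package.json                                         
     [ ] logger.toml                                            
                                                                
                                                                
                                                                
                                                                
                                                                
                                                                
                                                                


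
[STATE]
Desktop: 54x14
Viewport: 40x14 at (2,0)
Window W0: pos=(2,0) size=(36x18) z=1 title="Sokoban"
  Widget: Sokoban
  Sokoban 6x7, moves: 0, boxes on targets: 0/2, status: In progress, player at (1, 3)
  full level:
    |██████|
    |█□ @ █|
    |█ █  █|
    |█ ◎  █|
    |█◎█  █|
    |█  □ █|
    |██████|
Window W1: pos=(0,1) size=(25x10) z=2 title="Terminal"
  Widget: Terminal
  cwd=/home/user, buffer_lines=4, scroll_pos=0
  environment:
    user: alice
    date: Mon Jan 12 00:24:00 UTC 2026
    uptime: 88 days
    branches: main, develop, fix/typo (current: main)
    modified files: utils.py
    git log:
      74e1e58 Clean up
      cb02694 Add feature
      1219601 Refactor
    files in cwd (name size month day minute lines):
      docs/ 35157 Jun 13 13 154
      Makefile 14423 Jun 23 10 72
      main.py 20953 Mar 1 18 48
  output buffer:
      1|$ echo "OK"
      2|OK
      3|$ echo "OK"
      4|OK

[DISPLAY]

┏━━━━━━━━━━━━━━━━━━━━━━━━━━━━━━━━━━┓    
━━━━━━━━━━━━━━━━━━━━━━┓            ┃    
Terminal              ┃────────────┨    
──────────────────────┨            ┃    
 echo "OK"            ┃            ┃    
K                     ┃            ┃    
 echo "OK"            ┃            ┃    
K                     ┃            ┃    
 █                    ┃            ┃    
                      ┃            ┃    
━━━━━━━━━━━━━━━━━━━━━━┛            ┃    
┃                                  ┃    
┃                                  ┃    
┃                                  ┃    


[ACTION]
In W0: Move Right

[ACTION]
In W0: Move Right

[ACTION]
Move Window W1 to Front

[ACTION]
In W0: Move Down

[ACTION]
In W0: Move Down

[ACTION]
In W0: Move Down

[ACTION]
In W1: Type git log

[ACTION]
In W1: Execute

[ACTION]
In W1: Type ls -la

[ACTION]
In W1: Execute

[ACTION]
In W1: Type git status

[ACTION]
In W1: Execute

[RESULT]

┏━━━━━━━━━━━━━━━━━━━━━━━━━━━━━━━━━━┓    
━━━━━━━━━━━━━━━━━━━━━━┓            ┃    
Terminal              ┃────────────┨    
──────────────────────┨            ┃    
 git status           ┃            ┃    
n branch main         ┃            ┃    
hanges not staged for ┃            ┃    
                      ┃            ┃    
       modified:   uti┃            ┃    
 █                    ┃            ┃    
━━━━━━━━━━━━━━━━━━━━━━┛            ┃    
┃                                  ┃    
┃                                  ┃    
┃                                  ┃    


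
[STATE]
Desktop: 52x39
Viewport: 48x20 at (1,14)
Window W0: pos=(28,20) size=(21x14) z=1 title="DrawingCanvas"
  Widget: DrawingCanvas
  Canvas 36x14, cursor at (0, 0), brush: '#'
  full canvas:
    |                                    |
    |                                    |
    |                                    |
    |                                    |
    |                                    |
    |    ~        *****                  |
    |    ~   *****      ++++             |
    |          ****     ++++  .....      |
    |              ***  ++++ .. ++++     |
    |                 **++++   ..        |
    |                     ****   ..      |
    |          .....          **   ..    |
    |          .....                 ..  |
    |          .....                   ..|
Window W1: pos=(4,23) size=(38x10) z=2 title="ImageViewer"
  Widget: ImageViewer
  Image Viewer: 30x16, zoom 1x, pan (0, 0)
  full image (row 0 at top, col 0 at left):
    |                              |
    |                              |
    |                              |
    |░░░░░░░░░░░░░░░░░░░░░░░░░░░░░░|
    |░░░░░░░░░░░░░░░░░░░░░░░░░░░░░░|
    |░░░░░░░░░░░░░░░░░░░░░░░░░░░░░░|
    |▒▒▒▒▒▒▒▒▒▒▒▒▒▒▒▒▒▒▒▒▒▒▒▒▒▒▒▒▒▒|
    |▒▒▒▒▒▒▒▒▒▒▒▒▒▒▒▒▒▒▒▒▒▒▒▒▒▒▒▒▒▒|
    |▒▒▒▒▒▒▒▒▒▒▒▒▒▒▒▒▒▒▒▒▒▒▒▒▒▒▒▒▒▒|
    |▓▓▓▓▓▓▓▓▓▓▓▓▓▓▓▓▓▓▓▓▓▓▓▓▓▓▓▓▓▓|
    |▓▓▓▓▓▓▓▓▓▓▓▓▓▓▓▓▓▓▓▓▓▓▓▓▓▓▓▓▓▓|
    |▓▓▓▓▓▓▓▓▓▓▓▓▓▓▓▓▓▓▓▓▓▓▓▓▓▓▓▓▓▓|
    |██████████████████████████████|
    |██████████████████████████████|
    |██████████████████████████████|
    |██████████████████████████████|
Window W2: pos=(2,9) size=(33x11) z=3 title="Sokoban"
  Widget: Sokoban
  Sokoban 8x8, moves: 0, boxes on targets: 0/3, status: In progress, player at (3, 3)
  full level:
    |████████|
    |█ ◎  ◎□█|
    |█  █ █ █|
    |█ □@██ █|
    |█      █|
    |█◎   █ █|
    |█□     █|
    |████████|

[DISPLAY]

 ┃█  █ █ █                       ┃              
 ┃█ □@██ █                       ┃              
 ┃█      █                       ┃              
 ┃█◎   █ █                       ┃              
 ┃█□     █                       ┃              
 ┗━━━━━━━━━━━━━━━━━━━━━━━━━━━━━━━┛              
                           ┏━━━━━━━━━━━━━━━━━━━┓
                           ┃ DrawingCanvas     ┃
                           ┠───────────────────┨
   ┏━━━━━━━━━━━━━━━━━━━━━━━━━━━━━━━━━━━━┓      ┃
   ┃ ImageViewer                        ┃      ┃
   ┠────────────────────────────────────┨      ┃
   ┃                                    ┃      ┃
   ┃                                    ┃      ┃
   ┃                                    ┃***** ┃
   ┃░░░░░░░░░░░░░░░░░░░░░░░░░░░░░░      ┃      ┃
   ┃░░░░░░░░░░░░░░░░░░░░░░░░░░░░░░      ┃*     ┃
   ┃░░░░░░░░░░░░░░░░░░░░░░░░░░░░░░      ┃ ***  ┃
   ┗━━━━━━━━━━━━━━━━━━━━━━━━━━━━━━━━━━━━┛    **┃
                           ┗━━━━━━━━━━━━━━━━━━━┛


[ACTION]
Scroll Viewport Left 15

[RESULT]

  ┃█  █ █ █                       ┃             
  ┃█ □@██ █                       ┃             
  ┃█      █                       ┃             
  ┃█◎   █ █                       ┃             
  ┃█□     █                       ┃             
  ┗━━━━━━━━━━━━━━━━━━━━━━━━━━━━━━━┛             
                            ┏━━━━━━━━━━━━━━━━━━━
                            ┃ DrawingCanvas     
                            ┠───────────────────
    ┏━━━━━━━━━━━━━━━━━━━━━━━━━━━━━━━━━━━━┓      
    ┃ ImageViewer                        ┃      
    ┠────────────────────────────────────┨      
    ┃                                    ┃      
    ┃                                    ┃      
    ┃                                    ┃***** 
    ┃░░░░░░░░░░░░░░░░░░░░░░░░░░░░░░      ┃      
    ┃░░░░░░░░░░░░░░░░░░░░░░░░░░░░░░      ┃*     
    ┃░░░░░░░░░░░░░░░░░░░░░░░░░░░░░░      ┃ ***  
    ┗━━━━━━━━━━━━━━━━━━━━━━━━━━━━━━━━━━━━┛    **
                            ┗━━━━━━━━━━━━━━━━━━━


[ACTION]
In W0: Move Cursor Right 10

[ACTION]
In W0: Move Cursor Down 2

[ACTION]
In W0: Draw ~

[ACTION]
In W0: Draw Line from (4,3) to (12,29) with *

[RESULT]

  ┃█  █ █ █                       ┃             
  ┃█ □@██ █                       ┃             
  ┃█      █                       ┃             
  ┃█◎   █ █                       ┃             
  ┃█□     █                       ┃             
  ┗━━━━━━━━━━━━━━━━━━━━━━━━━━━━━━━┛             
                            ┏━━━━━━━━━━━━━━━━━━━
                            ┃ DrawingCanvas     
                            ┠───────────────────
    ┏━━━━━━━━━━━━━━━━━━━━━━━━━━━━━━━━━━━━┓      
    ┃ ImageViewer                        ┃      
    ┠────────────────────────────────────┨      
    ┃                                    ┃      
    ┃                                    ┃      
    ┃                                    ┃***** 
    ┃░░░░░░░░░░░░░░░░░░░░░░░░░░░░░░      ┃      
    ┃░░░░░░░░░░░░░░░░░░░░░░░░░░░░░░      ┃**    
    ┃░░░░░░░░░░░░░░░░░░░░░░░░░░░░░░      ┃ **** 
    ┗━━━━━━━━━━━━━━━━━━━━━━━━━━━━━━━━━━━━┛    **
                            ┗━━━━━━━━━━━━━━━━━━━


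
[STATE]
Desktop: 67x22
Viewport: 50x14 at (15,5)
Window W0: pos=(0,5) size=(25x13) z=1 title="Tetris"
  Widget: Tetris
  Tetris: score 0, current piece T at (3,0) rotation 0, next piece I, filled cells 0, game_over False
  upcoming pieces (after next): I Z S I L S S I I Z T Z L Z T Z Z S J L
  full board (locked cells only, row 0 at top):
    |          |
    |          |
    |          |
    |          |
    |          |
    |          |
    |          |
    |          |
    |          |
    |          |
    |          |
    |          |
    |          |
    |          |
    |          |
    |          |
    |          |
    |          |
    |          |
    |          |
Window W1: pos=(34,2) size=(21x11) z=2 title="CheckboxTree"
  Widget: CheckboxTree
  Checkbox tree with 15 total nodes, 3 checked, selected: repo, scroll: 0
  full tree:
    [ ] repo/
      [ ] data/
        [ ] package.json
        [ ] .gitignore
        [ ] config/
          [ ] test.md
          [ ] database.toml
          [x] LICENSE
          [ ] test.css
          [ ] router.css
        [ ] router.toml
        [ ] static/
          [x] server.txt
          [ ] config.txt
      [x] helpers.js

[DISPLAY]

━━━━━━━━━┓         ┃>[-] repo/         ┃          
         ┃         ┃   [-] data/       ┃          
─────────┨         ┃     [ ] package.js┃          
t:       ┃         ┃     [ ] .gitignore┃          
█        ┃         ┃     [-] config/   ┃          
         ┃         ┃       [ ] test.md ┃          
         ┃         ┃       [ ] database┃          
         ┃         ┗━━━━━━━━━━━━━━━━━━━┛          
         ┃                                        
re:      ┃                                        
         ┃                                        
         ┃                                        
━━━━━━━━━┛                                        
                                                  


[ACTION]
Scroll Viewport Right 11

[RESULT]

━━━━━━━┓         ┃>[-] repo/         ┃            
       ┃         ┃   [-] data/       ┃            
───────┨         ┃     [ ] package.js┃            
       ┃         ┃     [ ] .gitignore┃            
       ┃         ┃     [-] config/   ┃            
       ┃         ┃       [ ] test.md ┃            
       ┃         ┃       [ ] database┃            
       ┃         ┗━━━━━━━━━━━━━━━━━━━┛            
       ┃                                          
:      ┃                                          
       ┃                                          
       ┃                                          
━━━━━━━┛                                          
                                                  


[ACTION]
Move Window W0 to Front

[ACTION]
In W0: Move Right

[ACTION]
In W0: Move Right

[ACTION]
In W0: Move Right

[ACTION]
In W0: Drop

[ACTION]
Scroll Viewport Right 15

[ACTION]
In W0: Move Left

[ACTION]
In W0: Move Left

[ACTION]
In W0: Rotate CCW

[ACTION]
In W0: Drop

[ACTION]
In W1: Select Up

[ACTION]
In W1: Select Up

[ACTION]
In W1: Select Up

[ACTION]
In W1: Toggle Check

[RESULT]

━━━━━━━┓         ┃>[x] repo/         ┃            
       ┃         ┃   [x] data/       ┃            
───────┨         ┃     [x] package.js┃            
       ┃         ┃     [x] .gitignore┃            
       ┃         ┃     [x] config/   ┃            
       ┃         ┃       [x] test.md ┃            
       ┃         ┃       [x] database┃            
       ┃         ┗━━━━━━━━━━━━━━━━━━━┛            
       ┃                                          
:      ┃                                          
       ┃                                          
       ┃                                          
━━━━━━━┛                                          
                                                  


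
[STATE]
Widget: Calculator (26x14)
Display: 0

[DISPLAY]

                         0
┌───┬───┬───┬───┐         
│ 7 │ 8 │ 9 │ ÷ │         
├───┼───┼───┼───┤         
│ 4 │ 5 │ 6 │ × │         
├───┼───┼───┼───┤         
│ 1 │ 2 │ 3 │ - │         
├───┼───┼───┼───┤         
│ 0 │ . │ = │ + │         
├───┼───┼───┼───┤         
│ C │ MC│ MR│ M+│         
└───┴───┴───┴───┘         
                          
                          


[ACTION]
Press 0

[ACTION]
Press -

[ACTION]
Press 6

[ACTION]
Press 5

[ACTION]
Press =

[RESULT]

                       -65
┌───┬───┬───┬───┐         
│ 7 │ 8 │ 9 │ ÷ │         
├───┼───┼───┼───┤         
│ 4 │ 5 │ 6 │ × │         
├───┼───┼───┼───┤         
│ 1 │ 2 │ 3 │ - │         
├───┼───┼───┼───┤         
│ 0 │ . │ = │ + │         
├───┼───┼───┼───┤         
│ C │ MC│ MR│ M+│         
└───┴───┴───┴───┘         
                          
                          


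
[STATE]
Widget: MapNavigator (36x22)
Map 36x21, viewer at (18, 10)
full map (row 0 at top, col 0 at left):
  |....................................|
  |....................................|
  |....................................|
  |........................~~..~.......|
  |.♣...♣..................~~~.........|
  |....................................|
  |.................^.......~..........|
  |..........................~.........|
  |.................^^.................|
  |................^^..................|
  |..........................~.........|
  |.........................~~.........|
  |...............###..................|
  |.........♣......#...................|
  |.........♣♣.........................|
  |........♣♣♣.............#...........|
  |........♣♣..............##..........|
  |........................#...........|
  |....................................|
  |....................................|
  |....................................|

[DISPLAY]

                                    
....................................
....................................
....................................
........................~~..~.......
.♣...♣..................~~~.........
....................................
.................^.......~..........
..........................~.........
.................^^.................
................^^..................
..................@.......~.........
.........................~~.........
...............###..................
.........♣......#...................
.........♣♣.........................
........♣♣♣.............#...........
........♣♣..............##..........
........................#...........
....................................
....................................
....................................


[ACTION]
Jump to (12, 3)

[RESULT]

                                    
                                    
                                    
                                    
                                    
                                    
                                    
                                    
      ..............................
      ..............................
      ..............................
      ............@...........~~..~.
      .♣...♣..................~~~...
      ..............................
      .................^.......~....
      ..........................~...
      .................^^...........
      ................^^............
      ..........................~...
      .........................~~...
      ...............###............
      .........♣......#.............


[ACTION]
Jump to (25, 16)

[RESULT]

.............................       
..........^.......~..........       
...................~.........       
..........^^.................       
.........^^..................       
...................~.........       
..................~~.........       
........###..................       
..♣......#...................       
..♣♣.........................       
.♣♣♣.............#...........       
.♣♣..............#@..........       
.................#...........       
.............................       
.............................       
.............................       
                                    
                                    
                                    
                                    
                                    
                                    


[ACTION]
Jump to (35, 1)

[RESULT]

                                    
                                    
                                    
                                    
                                    
                                    
                                    
                                    
                                    
                                    
...................                 
..................@                 
...................                 
.......~~..~.......                 
.......~~~.........                 
...................                 
^.......~..........                 
.........~.........                 
^^.................                 
^..................                 
.........~.........                 
........~~.........                 
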